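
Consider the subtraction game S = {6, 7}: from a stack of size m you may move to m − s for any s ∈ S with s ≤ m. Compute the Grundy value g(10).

Compute g(0), g(1), … for moves {6, 7}:
g(0) = mex{} = 0
g(1) = mex{} = 0
g(2) = mex{} = 0
g(3) = mex{} = 0
g(4) = mex{} = 0
g(5) = mex{} = 0
g(6) = mex{0} = 1
g(7) = mex{0} = 1
g(8) = mex{0} = 1
g(9) = mex{0} = 1
g(10) = mex{0} = 1
So g(10) = 1.

1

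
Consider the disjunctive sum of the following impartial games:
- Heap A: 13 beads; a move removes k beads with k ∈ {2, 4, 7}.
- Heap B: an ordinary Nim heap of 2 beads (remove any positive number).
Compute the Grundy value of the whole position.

0

Build the Grundy sequence for heap A with g(k) = mex{g(k−s) : s ∈ {2, 4, 7}, s ≤ k}:
k:     0  1  2  3  4  5  6  7  8  9 10 11 12 13
g(k):  0  0  1  1  2  2  0  3  1  0  2  1  0  2
So g(13) = 2.
Heap B is a plain Nim heap of size 2, so its Grundy value is 2.
The value of a disjunctive sum is the nim-sum of the parts.
Combined value = 2 XOR 2 = 0.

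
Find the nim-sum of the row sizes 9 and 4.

Nim-sum: 9 XOR 4 = 13.

13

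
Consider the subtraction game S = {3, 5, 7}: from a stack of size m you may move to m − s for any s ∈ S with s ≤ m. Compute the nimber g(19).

3

Grundy values for subtraction set {3, 5, 7}:
k:     0  1  2  3  4  5  6  7  8  9 10 11 12 13 14 15 16 17 18 19
g(k):  0  0  0  1  1  1  2  2  2  3  0  0  0  1  1  1  2  2  2  3
So g(19) = 3.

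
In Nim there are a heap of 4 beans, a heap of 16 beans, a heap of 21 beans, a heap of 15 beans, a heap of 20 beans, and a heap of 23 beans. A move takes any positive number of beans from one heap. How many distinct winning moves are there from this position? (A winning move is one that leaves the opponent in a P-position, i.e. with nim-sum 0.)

1

Bitwise XOR of the heap sizes:
  00100  (4)
  10000  (16)
  10101  (21)
  01111  (15)
  10100  (20)
  10111  (23)
  -----
  01101  (13)
The overall nim-sum is X = 13. A heap of size p has a winning move iff p XOR X < p (reduce it to p XOR X).
  4: 4 XOR 13 = 9 ≥ 4 — no move.
  16: 16 XOR 13 = 29 ≥ 16 — no move.
  21: 21 XOR 13 = 24 ≥ 21 — no move.
  15: 15 XOR 13 = 2 < 15 — winning move (to 2).
  20: 20 XOR 13 = 25 ≥ 20 — no move.
  23: 23 XOR 13 = 26 ≥ 23 — no move.
That gives 1 winning move.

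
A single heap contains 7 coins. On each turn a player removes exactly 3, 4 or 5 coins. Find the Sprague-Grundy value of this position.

2

Grundy values for subtraction set {3, 4, 5}:
k:     0  1  2  3  4  5  6  7
g(k):  0  0  0  1  1  1  2  2
So g(7) = 2.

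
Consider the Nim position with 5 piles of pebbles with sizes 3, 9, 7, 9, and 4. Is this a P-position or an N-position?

P-position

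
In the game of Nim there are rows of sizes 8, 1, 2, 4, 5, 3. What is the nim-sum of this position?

Bitwise XOR of the heap sizes:
  1000  (8)
  0001  (1)
  0010  (2)
  0100  (4)
  0101  (5)
  0011  (3)
  ----
  1001  (9)

9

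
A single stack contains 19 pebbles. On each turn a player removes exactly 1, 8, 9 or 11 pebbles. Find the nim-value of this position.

Compute g(0), g(1), … for moves {1, 8, 9, 11}:
k:     0  1  2  3  4  5  6  7  8  9 10 11 12 13 14 15 16 17 18 19
g(k):  0  1  0  1  0  1  0  1  2  3  2  3  2  3  2  3  0  1  0  1
So g(19) = 1.

1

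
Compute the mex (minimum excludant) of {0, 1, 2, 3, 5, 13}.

4

The values 0, 1, 2, 3 are all present; 4 is the first non-negative integer missing from the set.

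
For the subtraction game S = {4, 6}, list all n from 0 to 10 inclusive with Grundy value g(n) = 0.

Grundy values for subtraction set {4, 6}:
k:     0  1  2  3  4  5  6  7  8  9 10
g(k):  0  0  0  0  1  1  1  1  2  2  0
The P-positions (g = 0) in 0..10 are 0, 1, 2, 3, 10.

0, 1, 2, 3, 10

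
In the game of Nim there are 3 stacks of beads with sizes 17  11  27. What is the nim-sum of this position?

1

Nim-sum: 17 ⊕ 11 ⊕ 27 = 1.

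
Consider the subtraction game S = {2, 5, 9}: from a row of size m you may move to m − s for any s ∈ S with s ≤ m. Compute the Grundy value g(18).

Compute g(0), g(1), … for moves {2, 5, 9}:
k:     0  1  2  3  4  5  6  7  8  9 10 11 12 13 14 15 16 17 18
g(k):  0  0  1  1  0  2  1  0  0  1  1  0  2  1  0  0  1  1  0
So g(18) = 0.

0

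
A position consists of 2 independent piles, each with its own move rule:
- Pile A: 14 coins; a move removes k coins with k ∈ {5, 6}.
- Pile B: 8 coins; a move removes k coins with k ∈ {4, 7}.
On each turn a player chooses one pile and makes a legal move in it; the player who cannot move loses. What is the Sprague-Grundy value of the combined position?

Grundy values for pile A (subtraction set {5, 6}):
k:     0  1  2  3  4  5  6  7  8  9 10 11 12 13 14
g(k):  0  0  0  0  0  1  1  1  1  1  2  0  0  0  0
So g(14) = 0.
Grundy values for pile B (subtraction set {4, 7}):
g(0) = mex{} = 0
g(1) = mex{} = 0
g(2) = mex{} = 0
g(3) = mex{} = 0
g(4) = mex{0} = 1
g(5) = mex{0} = 1
g(6) = mex{0} = 1
g(7) = mex{0} = 1
g(8) = mex{0,1} = 2
So g(8) = 2.
The value of a disjunctive sum is the nim-sum of the parts.
Combined value = 0 ⊕ 2 = 2.

2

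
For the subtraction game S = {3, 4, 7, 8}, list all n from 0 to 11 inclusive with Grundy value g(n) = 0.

0, 1, 2, 11

Grundy values for subtraction set {3, 4, 7, 8}:
g(0) = mex{} = 0
g(1) = mex{} = 0
g(2) = mex{} = 0
g(3) = mex{0} = 1
g(4) = mex{0} = 1
g(5) = mex{0} = 1
g(6) = mex{0,1} = 2
g(7) = mex{0,1} = 2
g(8) = mex{0,1} = 2
g(9) = mex{0,1,2} = 3
g(10) = mex{0,1,2} = 3
g(11) = mex{1,2} = 0
The P-positions (g = 0) in 0..11 are 0, 1, 2, 11.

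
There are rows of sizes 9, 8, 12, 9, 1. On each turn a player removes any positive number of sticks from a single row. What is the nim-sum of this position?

In binary:
  1001  (9)
  1000  (8)
  1100  (12)
  1001  (9)
  0001  (1)
  ----
  0101  (5)

5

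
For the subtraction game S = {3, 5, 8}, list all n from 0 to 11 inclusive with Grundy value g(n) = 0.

Grundy values for subtraction set {3, 5, 8}:
g(0) = mex{} = 0
g(1) = mex{} = 0
g(2) = mex{} = 0
g(3) = mex{0} = 1
g(4) = mex{0} = 1
g(5) = mex{0} = 1
g(6) = mex{0,1} = 2
g(7) = mex{0,1} = 2
g(8) = mex{0,1} = 2
g(9) = mex{0,1,2} = 3
g(10) = mex{0,1,2} = 3
g(11) = mex{1,2} = 0
The P-positions (g = 0) in 0..11 are 0, 1, 2, 11.

0, 1, 2, 11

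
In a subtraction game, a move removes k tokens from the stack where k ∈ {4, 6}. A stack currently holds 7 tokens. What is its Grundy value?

Build the Grundy sequence with g(k) = mex{g(k−s) : s ∈ {4, 6}, s ≤ k}:
g(0) = mex{} = 0
g(1) = mex{} = 0
g(2) = mex{} = 0
g(3) = mex{} = 0
g(4) = mex{0} = 1
g(5) = mex{0} = 1
g(6) = mex{0} = 1
g(7) = mex{0} = 1
So g(7) = 1.

1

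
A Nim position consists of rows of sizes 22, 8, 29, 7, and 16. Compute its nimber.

20

Nim-sum: 22 ⊕ 8 ⊕ 29 ⊕ 7 ⊕ 16 = 20.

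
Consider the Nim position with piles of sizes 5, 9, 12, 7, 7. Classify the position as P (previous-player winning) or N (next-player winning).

P-position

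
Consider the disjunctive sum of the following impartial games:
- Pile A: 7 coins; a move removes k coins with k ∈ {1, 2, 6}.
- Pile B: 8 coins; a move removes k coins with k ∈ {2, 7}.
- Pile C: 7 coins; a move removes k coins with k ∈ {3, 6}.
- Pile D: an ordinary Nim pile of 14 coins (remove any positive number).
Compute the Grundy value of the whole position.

Grundy values for pile A (subtraction set {1, 2, 6}):
k:     0  1  2  3  4  5  6  7
g(k):  0  1  2  0  1  2  3  0
So g(7) = 0.
Grundy values for pile B (subtraction set {2, 7}):
k:     0  1  2  3  4  5  6  7  8
g(k):  0  0  1  1  0  0  1  1  2
So g(8) = 2.
For pile C, compute g(0), g(1), … with moves {3, 6}:
g(0) = mex{} = 0
g(1) = mex{} = 0
g(2) = mex{} = 0
g(3) = mex{0} = 1
g(4) = mex{0} = 1
g(5) = mex{0} = 1
g(6) = mex{0,1} = 2
g(7) = mex{0,1} = 2
So g(7) = 2.
Pile D is a plain Nim pile of size 14, so its Grundy value is 14.
By the Sprague-Grundy theorem, the Grundy value of a sum of independent games is the XOR of the component values.
Combined value = 0 ⊕ 2 ⊕ 2 ⊕ 14 = 14.

14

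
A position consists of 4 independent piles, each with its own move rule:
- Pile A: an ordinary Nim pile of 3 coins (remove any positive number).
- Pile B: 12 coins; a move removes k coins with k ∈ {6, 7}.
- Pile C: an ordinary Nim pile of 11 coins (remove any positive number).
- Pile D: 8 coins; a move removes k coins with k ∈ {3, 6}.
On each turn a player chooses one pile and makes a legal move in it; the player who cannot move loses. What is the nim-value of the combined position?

Pile A is a plain Nim pile of size 3, so its Grundy value is 3.
Build the Grundy sequence for pile B with g(k) = mex{g(k−s) : s ∈ {6, 7}, s ≤ k}:
k:     0  1  2  3  4  5  6  7  8  9 10 11 12
g(k):  0  0  0  0  0  0  1  1  1  1  1  1  2
So g(12) = 2.
Pile C is a plain Nim pile of size 11, so its Grundy value is 11.
Grundy values for pile D (subtraction set {3, 6}):
k:     0  1  2  3  4  5  6  7  8
g(k):  0  0  0  1  1  1  2  2  2
So g(8) = 2.
By the Sprague-Grundy theorem, the Grundy value of a sum of independent games is the XOR of the component values.
Combined value = 3 ⊕ 2 ⊕ 11 ⊕ 2 = 8.

8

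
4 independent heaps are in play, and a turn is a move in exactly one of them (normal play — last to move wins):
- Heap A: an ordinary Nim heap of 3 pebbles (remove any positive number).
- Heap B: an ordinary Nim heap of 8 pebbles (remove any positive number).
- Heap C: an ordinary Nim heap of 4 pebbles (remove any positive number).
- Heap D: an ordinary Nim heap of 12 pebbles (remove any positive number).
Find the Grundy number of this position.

Heap A is a plain Nim heap of size 3, so its Grundy value is 3.
Heap B is a plain Nim heap of size 8, so its Grundy value is 8.
Heap C is a plain Nim heap of size 4, so its Grundy value is 4.
Heap D is a plain Nim heap of size 12, so its Grundy value is 12.
By the Sprague-Grundy theorem, the Grundy value of a sum of independent games is the XOR of the component values.
Combined value = 3 XOR 8 XOR 4 XOR 12 = 3.

3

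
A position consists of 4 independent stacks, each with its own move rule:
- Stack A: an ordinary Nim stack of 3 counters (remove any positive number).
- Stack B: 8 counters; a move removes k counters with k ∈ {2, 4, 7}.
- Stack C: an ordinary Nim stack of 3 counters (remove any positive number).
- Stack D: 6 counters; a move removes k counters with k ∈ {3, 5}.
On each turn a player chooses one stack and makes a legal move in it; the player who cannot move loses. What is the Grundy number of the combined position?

Stack A is a plain Nim stack of size 3, so its Grundy value is 3.
Build the Grundy sequence for stack B with g(k) = mex{g(k−s) : s ∈ {2, 4, 7}, s ≤ k}:
k:     0  1  2  3  4  5  6  7  8
g(k):  0  0  1  1  2  2  0  3  1
So g(8) = 1.
Stack C is a plain Nim stack of size 3, so its Grundy value is 3.
Grundy values for stack D (subtraction set {3, 5}):
k:     0  1  2  3  4  5  6
g(k):  0  0  0  1  1  1  2
So g(6) = 2.
The value of a disjunctive sum is the nim-sum of the parts.
Combined value = 3 XOR 1 XOR 3 XOR 2 = 3.

3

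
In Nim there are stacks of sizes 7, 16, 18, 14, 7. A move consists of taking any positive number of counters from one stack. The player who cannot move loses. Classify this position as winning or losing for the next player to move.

Winning position

Nim-sum: 7 ^ 16 ^ 18 ^ 14 ^ 7 = 12.
The nim-sum is 12 ≠ 0, so this is an N-position: the player to move can win.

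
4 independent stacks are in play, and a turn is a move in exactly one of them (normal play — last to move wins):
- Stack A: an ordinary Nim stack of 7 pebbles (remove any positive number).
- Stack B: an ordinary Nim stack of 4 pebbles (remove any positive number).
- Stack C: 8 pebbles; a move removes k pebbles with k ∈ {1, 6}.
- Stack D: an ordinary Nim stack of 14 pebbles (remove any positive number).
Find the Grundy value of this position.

12

Stack A is a plain Nim stack of size 7, so its Grundy value is 7.
Stack B is a plain Nim stack of size 4, so its Grundy value is 4.
For stack C, compute g(0), g(1), … with moves {1, 6}:
k:     0  1  2  3  4  5  6  7  8
g(k):  0  1  0  1  0  1  2  0  1
So g(8) = 1.
Stack D is a plain Nim stack of size 14, so its Grundy value is 14.
By the Sprague-Grundy theorem, the Grundy value of a sum of independent games is the XOR of the component values.
Combined value = 7 ⊕ 4 ⊕ 1 ⊕ 14 = 12.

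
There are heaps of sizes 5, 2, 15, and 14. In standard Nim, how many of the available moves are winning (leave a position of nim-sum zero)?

3

Nim-sum: 5 XOR 2 XOR 15 XOR 14 = 6.
The overall nim-sum is X = 6. A heap of size p has a winning move iff p XOR X < p (reduce it to p XOR X).
  5: 5 XOR 6 = 3 < 5 — winning move (to 3).
  2: 2 XOR 6 = 4 ≥ 2 — no move.
  15: 15 XOR 6 = 9 < 15 — winning move (to 9).
  14: 14 XOR 6 = 8 < 14 — winning move (to 8).
That gives 3 winning moves.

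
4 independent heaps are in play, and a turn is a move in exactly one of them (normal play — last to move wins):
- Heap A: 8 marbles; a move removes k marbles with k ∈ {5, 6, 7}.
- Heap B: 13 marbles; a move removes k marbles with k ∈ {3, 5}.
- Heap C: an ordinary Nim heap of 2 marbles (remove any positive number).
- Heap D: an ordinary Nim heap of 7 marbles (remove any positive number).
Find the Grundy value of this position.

For heap A, compute g(0), g(1), … with moves {5, 6, 7}:
g(0) = mex{} = 0
g(1) = mex{} = 0
g(2) = mex{} = 0
g(3) = mex{} = 0
g(4) = mex{} = 0
g(5) = mex{0} = 1
g(6) = mex{0} = 1
g(7) = mex{0} = 1
g(8) = mex{0} = 1
So g(8) = 1.
Grundy values for heap B (subtraction set {3, 5}):
g(0) = mex{} = 0
g(1) = mex{} = 0
g(2) = mex{} = 0
g(3) = mex{0} = 1
g(4) = mex{0} = 1
g(5) = mex{0} = 1
g(6) = mex{0,1} = 2
g(7) = mex{0,1} = 2
g(8) = mex{1} = 0
g(9) = mex{1,2} = 0
g(10) = mex{1,2} = 0
g(11) = mex{0,2} = 1
g(12) = mex{0,2} = 1
g(13) = mex{0} = 1
So g(13) = 1.
Heap C is a plain Nim heap of size 2, so its Grundy value is 2.
Heap D is a plain Nim heap of size 7, so its Grundy value is 7.
By the Sprague-Grundy theorem, the Grundy value of a sum of independent games is the XOR of the component values.
Combined value = 1 ⊕ 1 ⊕ 2 ⊕ 7 = 5.

5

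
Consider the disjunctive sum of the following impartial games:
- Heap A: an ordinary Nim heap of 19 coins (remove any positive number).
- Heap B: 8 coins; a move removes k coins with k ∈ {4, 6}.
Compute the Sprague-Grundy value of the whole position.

17

Heap A is a plain Nim heap of size 19, so its Grundy value is 19.
Grundy values for heap B (subtraction set {4, 6}):
g(0) = mex{} = 0
g(1) = mex{} = 0
g(2) = mex{} = 0
g(3) = mex{} = 0
g(4) = mex{0} = 1
g(5) = mex{0} = 1
g(6) = mex{0} = 1
g(7) = mex{0} = 1
g(8) = mex{0,1} = 2
So g(8) = 2.
The value of a disjunctive sum is the nim-sum of the parts.
Combined value = 19 XOR 2 = 17.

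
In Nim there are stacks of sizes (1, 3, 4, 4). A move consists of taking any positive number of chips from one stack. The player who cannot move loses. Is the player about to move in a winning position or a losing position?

In binary:
  001  (1)
  011  (3)
  100  (4)
  100  (4)
  ---
  010  (2)
The nim-sum is 2 ≠ 0, so this is an N-position: the player to move can win.

Winning position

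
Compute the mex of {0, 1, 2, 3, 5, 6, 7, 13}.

4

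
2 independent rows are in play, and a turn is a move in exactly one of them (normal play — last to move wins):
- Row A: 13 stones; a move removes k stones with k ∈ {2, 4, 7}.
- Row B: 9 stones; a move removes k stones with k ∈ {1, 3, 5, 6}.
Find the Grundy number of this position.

1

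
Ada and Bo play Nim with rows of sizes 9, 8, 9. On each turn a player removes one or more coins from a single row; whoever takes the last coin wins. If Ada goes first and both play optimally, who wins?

Ada wins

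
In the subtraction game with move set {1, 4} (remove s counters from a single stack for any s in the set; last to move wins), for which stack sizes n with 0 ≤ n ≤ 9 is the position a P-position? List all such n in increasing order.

0, 2, 5, 7

Build the Grundy sequence with g(k) = mex{g(k−s) : s ∈ {1, 4}, s ≤ k}:
g(0) = mex{} = 0
g(1) = mex{0} = 1
g(2) = mex{1} = 0
g(3) = mex{0} = 1
g(4) = mex{0,1} = 2
g(5) = mex{1,2} = 0
g(6) = mex{0} = 1
g(7) = mex{1} = 0
g(8) = mex{0,2} = 1
g(9) = mex{0,1} = 2
The P-positions (g = 0) in 0..9 are 0, 2, 5, 7.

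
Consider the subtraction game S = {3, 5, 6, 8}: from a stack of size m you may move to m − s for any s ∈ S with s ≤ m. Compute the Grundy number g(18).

2

Compute g(0), g(1), … for moves {3, 5, 6, 8}:
k:     0  1  2  3  4  5  6  7  8  9 10 11 12 13 14 15 16 17 18
g(k):  0  0  0  1  1  1  2  2  2  3  3  0  0  0  1  1  1  2  2
So g(18) = 2.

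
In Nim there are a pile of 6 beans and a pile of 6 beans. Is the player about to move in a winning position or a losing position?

Nim-sum: 6 ^ 6 = 0.
The nim-sum is 0, so this is a P-position: the player to move is in a losing position under optimal play.

Losing position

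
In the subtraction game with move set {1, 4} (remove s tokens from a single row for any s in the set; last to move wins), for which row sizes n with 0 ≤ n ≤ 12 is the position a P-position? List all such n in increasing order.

0, 2, 5, 7, 10, 12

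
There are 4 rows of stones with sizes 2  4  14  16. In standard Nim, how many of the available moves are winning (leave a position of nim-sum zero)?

1

Compute the nim-sum pairwise:
2 ⊕ 4 = 6
6 ⊕ 14 = 8
8 ⊕ 16 = 24
The overall nim-sum is X = 24. A row of size p has a winning move iff p XOR X < p (reduce it to p XOR X).
  2: 2 XOR 24 = 26 ≥ 2 — no move.
  4: 4 XOR 24 = 28 ≥ 4 — no move.
  14: 14 XOR 24 = 22 ≥ 14 — no move.
  16: 16 XOR 24 = 8 < 16 — winning move (to 8).
That gives 1 winning move.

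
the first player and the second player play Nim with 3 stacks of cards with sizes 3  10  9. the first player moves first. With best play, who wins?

the second player wins

Bitwise XOR of the heap sizes:
  0011  (3)
  1010  (10)
  1001  (9)
  ----
  0000  (0)
The nim-sum is 0, so this is a P-position: the player to move is in a losing position under optimal play; the first player is about to move from it and so loses — the second player wins.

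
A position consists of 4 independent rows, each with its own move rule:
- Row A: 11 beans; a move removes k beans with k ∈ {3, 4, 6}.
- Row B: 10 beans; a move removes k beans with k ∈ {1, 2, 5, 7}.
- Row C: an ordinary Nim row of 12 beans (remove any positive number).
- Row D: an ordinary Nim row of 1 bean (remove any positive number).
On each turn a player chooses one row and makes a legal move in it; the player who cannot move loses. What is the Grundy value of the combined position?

12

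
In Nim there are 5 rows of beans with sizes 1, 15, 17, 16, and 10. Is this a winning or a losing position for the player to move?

Winning position

Bitwise XOR of the heap sizes:
  00001  (1)
  01111  (15)
  10001  (17)
  10000  (16)
  01010  (10)
  -----
  00101  (5)
The nim-sum is 5 ≠ 0, so this is an N-position: the player to move can win.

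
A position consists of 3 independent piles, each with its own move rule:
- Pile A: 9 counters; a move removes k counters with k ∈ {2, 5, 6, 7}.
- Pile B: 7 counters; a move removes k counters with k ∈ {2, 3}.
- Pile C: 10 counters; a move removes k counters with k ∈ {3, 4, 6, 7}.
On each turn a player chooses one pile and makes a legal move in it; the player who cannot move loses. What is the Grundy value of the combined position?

Build the Grundy sequence for pile A with g(k) = mex{g(k−s) : s ∈ {2, 5, 6, 7}, s ≤ k}:
g(0) = mex{} = 0
g(1) = mex{} = 0
g(2) = mex{0} = 1
g(3) = mex{0} = 1
g(4) = mex{1} = 0
g(5) = mex{0,1} = 2
g(6) = mex{0} = 1
g(7) = mex{0,1,2} = 3
g(8) = mex{0,1} = 2
g(9) = mex{0,1,3} = 2
So g(9) = 2.
Build the Grundy sequence for pile B with g(k) = mex{g(k−s) : s ∈ {2, 3}, s ≤ k}:
k:     0  1  2  3  4  5  6  7
g(k):  0  0  1  1  2  0  0  1
So g(7) = 1.
Build the Grundy sequence for pile C with g(k) = mex{g(k−s) : s ∈ {3, 4, 6, 7}, s ≤ k}:
k:     0  1  2  3  4  5  6  7  8  9 10
g(k):  0  0  0  1  1  1  2  2  2  3  0
So g(10) = 0.
By the Sprague-Grundy theorem, the Grundy value of a sum of independent games is the XOR of the component values.
Combined value = 2 XOR 1 XOR 0 = 3.

3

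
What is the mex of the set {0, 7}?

1

0 is in the set but 1 is not, so the mex is 1.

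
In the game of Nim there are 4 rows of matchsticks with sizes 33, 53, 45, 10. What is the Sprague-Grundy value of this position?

51

Compute the nim-sum pairwise:
33 ^ 53 = 20
20 ^ 45 = 57
57 ^ 10 = 51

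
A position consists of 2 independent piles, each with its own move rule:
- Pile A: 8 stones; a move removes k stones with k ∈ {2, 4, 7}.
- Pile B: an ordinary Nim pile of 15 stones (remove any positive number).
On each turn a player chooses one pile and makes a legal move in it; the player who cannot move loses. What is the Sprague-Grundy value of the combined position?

Build the Grundy sequence for pile A with g(k) = mex{g(k−s) : s ∈ {2, 4, 7}, s ≤ k}:
g(0) = mex{} = 0
g(1) = mex{} = 0
g(2) = mex{0} = 1
g(3) = mex{0} = 1
g(4) = mex{0,1} = 2
g(5) = mex{0,1} = 2
g(6) = mex{1,2} = 0
g(7) = mex{0,1,2} = 3
g(8) = mex{0,2} = 1
So g(8) = 1.
Pile B is a plain Nim pile of size 15, so its Grundy value is 15.
By the Sprague-Grundy theorem, the Grundy value of a sum of independent games is the XOR of the component values.
Combined value = 1 XOR 15 = 14.

14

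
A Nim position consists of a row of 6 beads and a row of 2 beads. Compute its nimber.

4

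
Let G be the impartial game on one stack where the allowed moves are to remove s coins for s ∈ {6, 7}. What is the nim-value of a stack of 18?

0

Compute g(0), g(1), … for moves {6, 7}:
k:     0  1  2  3  4  5  6  7  8  9 10 11 12 13 14 15 16 17 18
g(k):  0  0  0  0  0  0  1  1  1  1  1  1  2  0  0  0  0  0  0
So g(18) = 0.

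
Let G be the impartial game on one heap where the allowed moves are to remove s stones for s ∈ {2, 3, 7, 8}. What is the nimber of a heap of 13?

1

Compute g(0), g(1), … for moves {2, 3, 7, 8}:
k:     0  1  2  3  4  5  6  7  8  9 10 11 12 13
g(k):  0  0  1  1  2  0  0  1  1  2  0  0  1  1
So g(13) = 1.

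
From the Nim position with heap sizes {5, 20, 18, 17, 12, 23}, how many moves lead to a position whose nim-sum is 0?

1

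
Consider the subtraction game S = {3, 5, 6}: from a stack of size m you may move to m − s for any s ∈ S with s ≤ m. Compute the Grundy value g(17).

Compute g(0), g(1), … for moves {3, 5, 6}:
k:     0  1  2  3  4  5  6  7  8  9 10 11 12 13 14 15 16 17
g(k):  0  0  0  1  1  1  2  2  2  0  0  0  1  1  1  2  2  2
So g(17) = 2.

2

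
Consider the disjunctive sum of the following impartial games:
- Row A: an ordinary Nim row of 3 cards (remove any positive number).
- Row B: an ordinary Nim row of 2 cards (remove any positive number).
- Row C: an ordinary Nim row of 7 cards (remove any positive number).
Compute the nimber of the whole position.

Row A is a plain Nim row of size 3, so its Grundy value is 3.
Row B is a plain Nim row of size 2, so its Grundy value is 2.
Row C is a plain Nim row of size 7, so its Grundy value is 7.
The value of a disjunctive sum is the nim-sum of the parts.
Combined value = 3 XOR 2 XOR 7 = 6.

6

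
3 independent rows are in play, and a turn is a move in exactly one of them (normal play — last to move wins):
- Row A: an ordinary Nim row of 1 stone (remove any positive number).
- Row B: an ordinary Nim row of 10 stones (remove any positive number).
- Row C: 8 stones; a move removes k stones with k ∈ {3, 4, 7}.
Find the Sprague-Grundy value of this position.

Row A is a plain Nim row of size 1, so its Grundy value is 1.
Row B is a plain Nim row of size 10, so its Grundy value is 10.
For row C, compute g(0), g(1), … with moves {3, 4, 7}:
k:     0  1  2  3  4  5  6  7  8
g(k):  0  0  0  1  1  1  2  2  2
So g(8) = 2.
The value of a disjunctive sum is the nim-sum of the parts.
Combined value = 1 XOR 10 XOR 2 = 9.

9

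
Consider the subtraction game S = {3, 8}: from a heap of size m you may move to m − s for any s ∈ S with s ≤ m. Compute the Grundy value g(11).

Build the Grundy sequence with g(k) = mex{g(k−s) : s ∈ {3, 8}, s ≤ k}:
g(0) = mex{} = 0
g(1) = mex{} = 0
g(2) = mex{} = 0
g(3) = mex{0} = 1
g(4) = mex{0} = 1
g(5) = mex{0} = 1
g(6) = mex{1} = 0
g(7) = mex{1} = 0
g(8) = mex{0,1} = 2
g(9) = mex{0} = 1
g(10) = mex{0} = 1
g(11) = mex{1,2} = 0
So g(11) = 0.

0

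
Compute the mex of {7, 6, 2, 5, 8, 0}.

0 is in the set but 1 is not, so the mex is 1.

1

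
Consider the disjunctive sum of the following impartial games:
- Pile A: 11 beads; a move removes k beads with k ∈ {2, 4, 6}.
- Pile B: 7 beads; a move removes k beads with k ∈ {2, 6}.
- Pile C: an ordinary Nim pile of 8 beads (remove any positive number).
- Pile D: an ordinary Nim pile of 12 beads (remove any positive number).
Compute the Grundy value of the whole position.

Build the Grundy sequence for pile A with g(k) = mex{g(k−s) : s ∈ {2, 4, 6}, s ≤ k}:
k:     0  1  2  3  4  5  6  7  8  9 10 11
g(k):  0  0  1  1  2  2  3  3  0  0  1  1
So g(11) = 1.
For pile B, compute g(0), g(1), … with moves {2, 6}:
k:     0  1  2  3  4  5  6  7
g(k):  0  0  1  1  0  0  1  1
So g(7) = 1.
Pile C is a plain Nim pile of size 8, so its Grundy value is 8.
Pile D is a plain Nim pile of size 12, so its Grundy value is 12.
The value of a disjunctive sum is the nim-sum of the parts.
Combined value = 1 ⊕ 1 ⊕ 8 ⊕ 12 = 4.

4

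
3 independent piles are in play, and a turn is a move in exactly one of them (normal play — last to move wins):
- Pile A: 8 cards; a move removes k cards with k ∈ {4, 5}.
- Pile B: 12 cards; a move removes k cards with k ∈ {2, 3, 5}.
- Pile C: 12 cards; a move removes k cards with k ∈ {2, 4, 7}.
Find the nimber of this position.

0

Grundy values for pile A (subtraction set {4, 5}):
g(0) = mex{} = 0
g(1) = mex{} = 0
g(2) = mex{} = 0
g(3) = mex{} = 0
g(4) = mex{0} = 1
g(5) = mex{0} = 1
g(6) = mex{0} = 1
g(7) = mex{0} = 1
g(8) = mex{0,1} = 2
So g(8) = 2.
Build the Grundy sequence for pile B with g(k) = mex{g(k−s) : s ∈ {2, 3, 5}, s ≤ k}:
g(0) = mex{} = 0
g(1) = mex{} = 0
g(2) = mex{0} = 1
g(3) = mex{0} = 1
g(4) = mex{0,1} = 2
g(5) = mex{0,1} = 2
g(6) = mex{0,1,2} = 3
g(7) = mex{1,2} = 0
g(8) = mex{1,2,3} = 0
g(9) = mex{0,2,3} = 1
g(10) = mex{0,2} = 1
g(11) = mex{0,1,3} = 2
g(12) = mex{0,1} = 2
So g(12) = 2.
Grundy values for pile C (subtraction set {2, 4, 7}):
g(0) = mex{} = 0
g(1) = mex{} = 0
g(2) = mex{0} = 1
g(3) = mex{0} = 1
g(4) = mex{0,1} = 2
g(5) = mex{0,1} = 2
g(6) = mex{1,2} = 0
g(7) = mex{0,1,2} = 3
g(8) = mex{0,2} = 1
g(9) = mex{1,2,3} = 0
g(10) = mex{0,1} = 2
g(11) = mex{0,2,3} = 1
g(12) = mex{1,2} = 0
So g(12) = 0.
The value of a disjunctive sum is the nim-sum of the parts.
Combined value = 2 XOR 2 XOR 0 = 0.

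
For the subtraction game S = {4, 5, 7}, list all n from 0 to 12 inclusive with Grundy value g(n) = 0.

0, 1, 2, 3, 11, 12

Grundy values for subtraction set {4, 5, 7}:
k:     0  1  2  3  4  5  6  7  8  9 10 11 12
g(k):  0  0  0  0  1  1  1  1  2  2  2  0  0
The P-positions (g = 0) in 0..12 are 0, 1, 2, 3, 11, 12.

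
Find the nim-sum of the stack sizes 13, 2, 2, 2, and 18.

Write each in binary and XOR column by column:
  01101  (13)
  00010  (2)
  00010  (2)
  00010  (2)
  10010  (18)
  -----
  11101  (29)

29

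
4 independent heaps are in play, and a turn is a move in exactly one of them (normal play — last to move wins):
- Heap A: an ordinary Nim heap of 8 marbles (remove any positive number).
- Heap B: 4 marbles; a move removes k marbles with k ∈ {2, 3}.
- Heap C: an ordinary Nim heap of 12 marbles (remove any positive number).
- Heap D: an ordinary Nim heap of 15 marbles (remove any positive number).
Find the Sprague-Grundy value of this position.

9

Heap A is a plain Nim heap of size 8, so its Grundy value is 8.
Grundy values for heap B (subtraction set {2, 3}):
g(0) = mex{} = 0
g(1) = mex{} = 0
g(2) = mex{0} = 1
g(3) = mex{0} = 1
g(4) = mex{0,1} = 2
So g(4) = 2.
Heap C is a plain Nim heap of size 12, so its Grundy value is 12.
Heap D is a plain Nim heap of size 15, so its Grundy value is 15.
The value of a disjunctive sum is the nim-sum of the parts.
Combined value = 8 XOR 2 XOR 12 XOR 15 = 9.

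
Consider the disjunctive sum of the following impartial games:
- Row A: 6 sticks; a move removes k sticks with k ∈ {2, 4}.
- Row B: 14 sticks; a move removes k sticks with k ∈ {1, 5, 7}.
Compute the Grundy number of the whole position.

For row A, compute g(0), g(1), … with moves {2, 4}:
k:     0  1  2  3  4  5  6
g(k):  0  0  1  1  2  2  0
So g(6) = 0.
Build the Grundy sequence for row B with g(k) = mex{g(k−s) : s ∈ {1, 5, 7}, s ≤ k}:
k:     0  1  2  3  4  5  6  7  8  9 10 11 12 13 14
g(k):  0  1  0  1  0  1  0  1  0  1  0  1  0  1  0
So g(14) = 0.
By the Sprague-Grundy theorem, the Grundy value of a sum of independent games is the XOR of the component values.
Combined value = 0 XOR 0 = 0.

0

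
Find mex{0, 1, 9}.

2

The values 0, 1 are all present; 2 is the first non-negative integer missing from the set.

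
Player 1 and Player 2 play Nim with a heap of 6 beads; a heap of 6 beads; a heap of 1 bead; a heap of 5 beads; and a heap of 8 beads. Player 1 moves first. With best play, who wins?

Player 1 wins

Nim-sum: 6 ^ 6 ^ 1 ^ 5 ^ 8 = 12.
The nim-sum is 12 ≠ 0, so this is an N-position: the player to move can win; Player 1 has a winning move.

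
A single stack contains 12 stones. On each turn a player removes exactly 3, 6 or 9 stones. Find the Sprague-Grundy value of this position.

Compute g(0), g(1), … for moves {3, 6, 9}:
g(0) = mex{} = 0
g(1) = mex{} = 0
g(2) = mex{} = 0
g(3) = mex{0} = 1
g(4) = mex{0} = 1
g(5) = mex{0} = 1
g(6) = mex{0,1} = 2
g(7) = mex{0,1} = 2
g(8) = mex{0,1} = 2
g(9) = mex{0,1,2} = 3
g(10) = mex{0,1,2} = 3
g(11) = mex{0,1,2} = 3
g(12) = mex{1,2,3} = 0
So g(12) = 0.

0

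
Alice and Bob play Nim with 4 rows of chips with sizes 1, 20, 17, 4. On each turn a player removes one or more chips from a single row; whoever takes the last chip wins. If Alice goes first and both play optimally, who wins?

Nim-sum: 1 ^ 20 ^ 17 ^ 4 = 0.
The nim-sum is 0, so this is a P-position: the player to move is in a losing position under optimal play; Alice is about to move from it and so loses — Bob wins.

Bob wins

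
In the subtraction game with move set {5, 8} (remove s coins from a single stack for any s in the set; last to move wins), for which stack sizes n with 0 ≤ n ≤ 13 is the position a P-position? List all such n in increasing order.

0, 1, 2, 3, 4, 13

Grundy values for subtraction set {5, 8}:
g(0) = mex{} = 0
g(1) = mex{} = 0
g(2) = mex{} = 0
g(3) = mex{} = 0
g(4) = mex{} = 0
g(5) = mex{0} = 1
g(6) = mex{0} = 1
g(7) = mex{0} = 1
g(8) = mex{0} = 1
g(9) = mex{0} = 1
g(10) = mex{0,1} = 2
g(11) = mex{0,1} = 2
g(12) = mex{0,1} = 2
g(13) = mex{1} = 0
The P-positions (g = 0) in 0..13 are 0, 1, 2, 3, 4, 13.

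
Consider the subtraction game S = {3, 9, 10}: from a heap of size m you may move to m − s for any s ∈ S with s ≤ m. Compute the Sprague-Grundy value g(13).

0

Grundy values for subtraction set {3, 9, 10}:
k:     0  1  2  3  4  5  6  7  8  9 10 11 12 13
g(k):  0  0  0  1  1  1  0  0  0  1  1  1  2  0
So g(13) = 0.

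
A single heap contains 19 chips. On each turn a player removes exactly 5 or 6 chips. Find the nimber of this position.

Build the Grundy sequence with g(k) = mex{g(k−s) : s ∈ {5, 6}, s ≤ k}:
k:     0  1  2  3  4  5  6  7  8  9 10 11 12 13 14 15 16 17 18 19
g(k):  0  0  0  0  0  1  1  1  1  1  2  0  0  0  0  0  1  1  1  1
So g(19) = 1.

1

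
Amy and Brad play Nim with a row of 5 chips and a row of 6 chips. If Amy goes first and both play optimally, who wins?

Amy wins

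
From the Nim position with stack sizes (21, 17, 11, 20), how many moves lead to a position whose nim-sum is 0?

Nim-sum: 21 XOR 17 XOR 11 XOR 20 = 27.
The overall nim-sum is X = 27. A stack of size p has a winning move iff p XOR X < p (reduce it to p XOR X).
  21: 21 XOR 27 = 14 < 21 — winning move (to 14).
  17: 17 XOR 27 = 10 < 17 — winning move (to 10).
  11: 11 XOR 27 = 16 ≥ 11 — no move.
  20: 20 XOR 27 = 15 < 20 — winning move (to 15).
That gives 3 winning moves.

3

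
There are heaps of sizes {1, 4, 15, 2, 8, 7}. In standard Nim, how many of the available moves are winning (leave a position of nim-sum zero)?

3

Nim-sum: 1 ^ 4 ^ 15 ^ 2 ^ 8 ^ 7 = 7.
The overall nim-sum is X = 7. A heap of size p has a winning move iff p XOR X < p (reduce it to p XOR X).
  1: 1 XOR 7 = 6 ≥ 1 — no move.
  4: 4 XOR 7 = 3 < 4 — winning move (to 3).
  15: 15 XOR 7 = 8 < 15 — winning move (to 8).
  2: 2 XOR 7 = 5 ≥ 2 — no move.
  8: 8 XOR 7 = 15 ≥ 8 — no move.
  7: 7 XOR 7 = 0 < 7 — winning move (to 0).
That gives 3 winning moves.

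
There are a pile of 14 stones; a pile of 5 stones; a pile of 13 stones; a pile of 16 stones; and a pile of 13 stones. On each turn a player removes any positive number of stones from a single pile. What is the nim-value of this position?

Nim-sum: 14 ⊕ 5 ⊕ 13 ⊕ 16 ⊕ 13 = 27.

27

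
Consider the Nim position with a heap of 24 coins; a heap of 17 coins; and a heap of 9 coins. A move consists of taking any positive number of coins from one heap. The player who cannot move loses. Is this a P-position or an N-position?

P-position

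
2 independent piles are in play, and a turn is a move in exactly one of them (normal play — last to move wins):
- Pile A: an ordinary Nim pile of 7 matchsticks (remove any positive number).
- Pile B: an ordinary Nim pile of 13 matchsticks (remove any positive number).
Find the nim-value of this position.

10

Pile A is a plain Nim pile of size 7, so its Grundy value is 7.
Pile B is a plain Nim pile of size 13, so its Grundy value is 13.
The value of a disjunctive sum is the nim-sum of the parts.
Combined value = 7 ⊕ 13 = 10.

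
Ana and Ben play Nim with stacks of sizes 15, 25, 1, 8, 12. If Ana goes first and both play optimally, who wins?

Ana wins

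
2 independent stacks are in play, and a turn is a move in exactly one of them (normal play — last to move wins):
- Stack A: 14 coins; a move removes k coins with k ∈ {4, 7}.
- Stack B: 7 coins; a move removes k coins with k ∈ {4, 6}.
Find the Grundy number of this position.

For stack A, compute g(0), g(1), … with moves {4, 7}:
g(0) = mex{} = 0
g(1) = mex{} = 0
g(2) = mex{} = 0
g(3) = mex{} = 0
g(4) = mex{0} = 1
g(5) = mex{0} = 1
g(6) = mex{0} = 1
g(7) = mex{0} = 1
g(8) = mex{0,1} = 2
g(9) = mex{0,1} = 2
g(10) = mex{0,1} = 2
g(11) = mex{1} = 0
g(12) = mex{1,2} = 0
g(13) = mex{1,2} = 0
g(14) = mex{1,2} = 0
So g(14) = 0.
Build the Grundy sequence for stack B with g(k) = mex{g(k−s) : s ∈ {4, 6}, s ≤ k}:
k:     0  1  2  3  4  5  6  7
g(k):  0  0  0  0  1  1  1  1
So g(7) = 1.
The value of a disjunctive sum is the nim-sum of the parts.
Combined value = 0 XOR 1 = 1.

1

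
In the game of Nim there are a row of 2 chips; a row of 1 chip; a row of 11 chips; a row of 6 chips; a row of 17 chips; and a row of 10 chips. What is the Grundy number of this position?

In binary:
  00010  (2)
  00001  (1)
  01011  (11)
  00110  (6)
  10001  (17)
  01010  (10)
  -----
  10101  (21)

21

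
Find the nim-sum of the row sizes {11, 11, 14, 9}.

Compute the nim-sum pairwise:
11 ⊕ 11 = 0
0 ⊕ 14 = 14
14 ⊕ 9 = 7

7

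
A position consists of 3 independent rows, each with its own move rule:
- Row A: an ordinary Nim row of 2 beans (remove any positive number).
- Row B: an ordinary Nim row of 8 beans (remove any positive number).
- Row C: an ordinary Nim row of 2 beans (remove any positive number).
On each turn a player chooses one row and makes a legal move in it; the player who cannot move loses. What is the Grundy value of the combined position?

Row A is a plain Nim row of size 2, so its Grundy value is 2.
Row B is a plain Nim row of size 8, so its Grundy value is 8.
Row C is a plain Nim row of size 2, so its Grundy value is 2.
The value of a disjunctive sum is the nim-sum of the parts.
Combined value = 2 ⊕ 8 ⊕ 2 = 8.

8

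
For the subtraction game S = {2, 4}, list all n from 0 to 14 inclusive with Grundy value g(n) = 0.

0, 1, 6, 7, 12, 13

Grundy values for subtraction set {2, 4}:
g(0) = mex{} = 0
g(1) = mex{} = 0
g(2) = mex{0} = 1
g(3) = mex{0} = 1
g(4) = mex{0,1} = 2
g(5) = mex{0,1} = 2
g(6) = mex{1,2} = 0
g(7) = mex{1,2} = 0
g(8) = mex{0,2} = 1
g(9) = mex{0,2} = 1
g(10) = mex{0,1} = 2
g(11) = mex{0,1} = 2
g(12) = mex{1,2} = 0
g(13) = mex{1,2} = 0
g(14) = mex{0,2} = 1
The P-positions (g = 0) in 0..14 are 0, 1, 6, 7, 12, 13.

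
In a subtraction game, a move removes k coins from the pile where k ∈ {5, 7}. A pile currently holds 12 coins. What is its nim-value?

Grundy values for subtraction set {5, 7}:
k:     0  1  2  3  4  5  6  7  8  9 10 11 12
g(k):  0  0  0  0  0  1  1  1  1  1  2  2  0
So g(12) = 0.

0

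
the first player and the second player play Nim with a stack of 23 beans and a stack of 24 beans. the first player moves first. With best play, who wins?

Compute the nim-sum pairwise:
23 ⊕ 24 = 15
The nim-sum is 15 ≠ 0, so this is an N-position: the player to move can win; the first player has a winning move.

the first player wins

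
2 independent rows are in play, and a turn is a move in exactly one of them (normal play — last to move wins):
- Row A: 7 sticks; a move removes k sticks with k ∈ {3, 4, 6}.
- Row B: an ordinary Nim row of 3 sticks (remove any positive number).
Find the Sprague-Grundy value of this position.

Grundy values for row A (subtraction set {3, 4, 6}):
g(0) = mex{} = 0
g(1) = mex{} = 0
g(2) = mex{} = 0
g(3) = mex{0} = 1
g(4) = mex{0} = 1
g(5) = mex{0} = 1
g(6) = mex{0,1} = 2
g(7) = mex{0,1} = 2
So g(7) = 2.
Row B is a plain Nim row of size 3, so its Grundy value is 3.
The value of a disjunctive sum is the nim-sum of the parts.
Combined value = 2 ⊕ 3 = 1.

1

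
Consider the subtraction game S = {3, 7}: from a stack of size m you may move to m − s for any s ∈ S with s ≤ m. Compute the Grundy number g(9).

Compute g(0), g(1), … for moves {3, 7}:
g(0) = mex{} = 0
g(1) = mex{} = 0
g(2) = mex{} = 0
g(3) = mex{0} = 1
g(4) = mex{0} = 1
g(5) = mex{0} = 1
g(6) = mex{1} = 0
g(7) = mex{0,1} = 2
g(8) = mex{0,1} = 2
g(9) = mex{0} = 1
So g(9) = 1.

1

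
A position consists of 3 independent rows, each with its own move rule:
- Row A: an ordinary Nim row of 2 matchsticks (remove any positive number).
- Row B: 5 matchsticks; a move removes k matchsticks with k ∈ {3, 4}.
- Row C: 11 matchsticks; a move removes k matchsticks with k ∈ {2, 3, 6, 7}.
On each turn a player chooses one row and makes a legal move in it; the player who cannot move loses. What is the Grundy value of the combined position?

2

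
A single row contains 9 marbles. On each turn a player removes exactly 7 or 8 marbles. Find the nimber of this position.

1

Grundy values for subtraction set {7, 8}:
k:     0  1  2  3  4  5  6  7  8  9
g(k):  0  0  0  0  0  0  0  1  1  1
So g(9) = 1.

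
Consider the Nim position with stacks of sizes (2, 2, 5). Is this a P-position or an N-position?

Nim-sum: 2 XOR 2 XOR 5 = 5.
The nim-sum is 5 ≠ 0, so this is an N-position: the player to move can win.

N-position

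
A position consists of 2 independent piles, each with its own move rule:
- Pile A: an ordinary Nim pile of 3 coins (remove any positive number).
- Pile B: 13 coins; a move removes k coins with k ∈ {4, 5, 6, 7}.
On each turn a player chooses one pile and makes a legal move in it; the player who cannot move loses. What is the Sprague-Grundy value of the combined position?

3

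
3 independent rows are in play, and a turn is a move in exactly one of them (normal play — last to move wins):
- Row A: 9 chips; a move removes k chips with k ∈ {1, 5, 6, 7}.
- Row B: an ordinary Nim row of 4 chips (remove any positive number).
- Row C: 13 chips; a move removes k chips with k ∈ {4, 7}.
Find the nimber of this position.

Build the Grundy sequence for row A with g(k) = mex{g(k−s) : s ∈ {1, 5, 6, 7}, s ≤ k}:
g(0) = mex{} = 0
g(1) = mex{0} = 1
g(2) = mex{1} = 0
g(3) = mex{0} = 1
g(4) = mex{1} = 0
g(5) = mex{0} = 1
g(6) = mex{0,1} = 2
g(7) = mex{0,1,2} = 3
g(8) = mex{0,1,3} = 2
g(9) = mex{0,1,2} = 3
So g(9) = 3.
Row B is a plain Nim row of size 4, so its Grundy value is 4.
Build the Grundy sequence for row C with g(k) = mex{g(k−s) : s ∈ {4, 7}, s ≤ k}:
g(0) = mex{} = 0
g(1) = mex{} = 0
g(2) = mex{} = 0
g(3) = mex{} = 0
g(4) = mex{0} = 1
g(5) = mex{0} = 1
g(6) = mex{0} = 1
g(7) = mex{0} = 1
g(8) = mex{0,1} = 2
g(9) = mex{0,1} = 2
g(10) = mex{0,1} = 2
g(11) = mex{1} = 0
g(12) = mex{1,2} = 0
g(13) = mex{1,2} = 0
So g(13) = 0.
By the Sprague-Grundy theorem, the Grundy value of a sum of independent games is the XOR of the component values.
Combined value = 3 ⊕ 4 ⊕ 0 = 7.

7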